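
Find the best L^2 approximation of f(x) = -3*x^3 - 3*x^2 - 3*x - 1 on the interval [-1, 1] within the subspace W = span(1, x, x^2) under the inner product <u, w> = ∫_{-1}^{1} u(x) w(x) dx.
g(x) = -3*x^2 - 24*x/5 - 1

The best approximation g ∈ W is the orthogonal projection of f onto W. Writing g = a_0 + a_1 x + a_2 x^2, the coefficients solve the normal equations G · a = b where
  G_{ij} = <φ_i, φ_j> and b_i = <f, φ_i>, with φ_0 = 1, φ_1 = x, φ_2 = x^2.
G =
  [2, 0, 2/3]
  [0, 2/3, 0]
  [2/3, 0, 2/5],
b = (-4, -16/5, -28/15).
Solving gives a_0 = -1, a_1 = -24/5, a_2 = -3, so
  g(x) = -3*x^2 - 24*x/5 - 1.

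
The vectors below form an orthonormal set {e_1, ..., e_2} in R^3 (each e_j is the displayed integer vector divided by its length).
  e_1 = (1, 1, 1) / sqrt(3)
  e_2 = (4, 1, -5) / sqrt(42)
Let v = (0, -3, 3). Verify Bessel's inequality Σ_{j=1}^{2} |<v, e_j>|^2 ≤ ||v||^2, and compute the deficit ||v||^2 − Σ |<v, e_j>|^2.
Σ |<v, e_j>|^2 = 54/7; ||v||^2 = 18; deficit = 72/7

Write each e_j = u_j / sqrt(<u_j, u_j>) where u_j is the displayed integer vector. Then <v, e_j> = <v, u_j> / sqrt(<u_j, u_j>), so |<v, e_j>|^2 = <v, u_j>^2 / <u_j, u_j>.
Coefficients: <v, e_1> = 0/sqrt(3), <v, e_2> = -18/sqrt(42).
Square and sum: Σ |<v, e_j>|^2 = 54/7.
Compute ||v||^2 = v·v = 18.
Deficit = 18 − 54/7 = 72/7 ≥ 0, confirming Bessel's inequality. (The deficit equals ||v − Σ <v,e_j> e_j||^2, the squared distance from v to span{e_j}.)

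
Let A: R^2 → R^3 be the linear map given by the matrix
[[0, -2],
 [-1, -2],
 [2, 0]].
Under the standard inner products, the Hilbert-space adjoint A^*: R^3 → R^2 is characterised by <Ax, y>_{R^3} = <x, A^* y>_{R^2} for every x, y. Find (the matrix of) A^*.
A^* = A^T =
[[0, -1, 2],
 [-2, -2, 0]]

For real matrices with standard dot products, the defining identity <Ax, y> = <x, A^* y> gives (Ax)^T y = x^T (A^*) y, i.e. x^T A^T y = x^T (A^*) y. Since this holds for all x, y, we must have A^* = A^T. Therefore
A^* =
[[0, -1, 2],
 [-2, -2, 0]].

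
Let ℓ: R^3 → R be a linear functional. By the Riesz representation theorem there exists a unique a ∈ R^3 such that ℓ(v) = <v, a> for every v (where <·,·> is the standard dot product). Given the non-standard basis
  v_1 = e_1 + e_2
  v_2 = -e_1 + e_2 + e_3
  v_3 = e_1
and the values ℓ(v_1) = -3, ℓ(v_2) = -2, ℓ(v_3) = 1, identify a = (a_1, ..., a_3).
a = (1, -4, 3)

Write a = (a_1, ..., a_3) in the standard basis. For each basis vector v_i, ℓ(v_i) = <v_i, a> is a linear equation in the a_j's. Collect the n equations into a matrix system V a = ℓ, where row i of V is v_i (expressed in the standard basis). Since V is invertible (lower-triangular with 1s on the diagonal, up to permutation), solve by back-substitution:
  V =
[[1, 1, 0],
 [-1, 1, 1],
 [1, 0, 0]]
  V a = (-3, -2, 1)
Solving gives a = (1, -4, 3).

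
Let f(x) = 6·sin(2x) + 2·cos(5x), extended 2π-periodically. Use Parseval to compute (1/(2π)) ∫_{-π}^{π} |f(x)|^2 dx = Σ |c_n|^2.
Σ |c_n|^2 = 20

Expand |f|^2 and use orthogonality of {sin(nx), cos(mx)} on [-π, π]:
  ∫_{-π}^{π} sin(nx)^2 dx = π, ∫ cos(mx)^2 dx = π, and cross terms integrate to 0.
So ∫_{-π}^{π} f(x)^2 dx = 6^2 · π + 2^2 · π = (36 + 4)π.
Divide by 2π: (36 + 4)/2 = 20.
By Parseval, this equals Σ |c_n|^2.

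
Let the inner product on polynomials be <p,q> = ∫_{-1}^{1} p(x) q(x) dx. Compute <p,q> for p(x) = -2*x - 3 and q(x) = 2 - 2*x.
<p,q> = -28/3

Expand the product: p(x)·q(x) = 4*x^2 + 2*x - 6.
∫_{-1}^{1} of each monomial x^k gives [2/(k+1) if k even, 0 if k odd]. Integrating term-by-term (or equivalently evaluating the antiderivative F(x) = 4*x^3/3 + x^2 - 6*x at the endpoints):
  F(1) − F(−1) = -11/3 − (17/3) = -28/3.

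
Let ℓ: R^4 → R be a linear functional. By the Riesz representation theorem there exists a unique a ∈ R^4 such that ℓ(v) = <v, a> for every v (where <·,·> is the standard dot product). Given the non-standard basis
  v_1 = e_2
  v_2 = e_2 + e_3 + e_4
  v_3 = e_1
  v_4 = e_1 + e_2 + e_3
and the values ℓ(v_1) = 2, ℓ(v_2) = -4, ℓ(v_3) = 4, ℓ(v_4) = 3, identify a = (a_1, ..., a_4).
a = (4, 2, -3, -3)

Write a = (a_1, ..., a_4) in the standard basis. For each basis vector v_i, ℓ(v_i) = <v_i, a> is a linear equation in the a_j's. Collect the n equations into a matrix system V a = ℓ, where row i of V is v_i (expressed in the standard basis). Since V is invertible (lower-triangular with 1s on the diagonal, up to permutation), solve by back-substitution:
  V =
[[0, 1, 0, 0],
 [0, 1, 1, 1],
 [1, 0, 0, 0],
 [1, 1, 1, 0]]
  V a = (2, -4, 4, 3)
Solving gives a = (4, 2, -3, -3).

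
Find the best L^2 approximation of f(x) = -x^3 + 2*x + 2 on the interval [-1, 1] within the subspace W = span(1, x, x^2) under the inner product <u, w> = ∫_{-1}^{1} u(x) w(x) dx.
g(x) = 7*x/5 + 2

The best approximation g ∈ W is the orthogonal projection of f onto W. Writing g = a_0 + a_1 x + a_2 x^2, the coefficients solve the normal equations G · a = b where
  G_{ij} = <φ_i, φ_j> and b_i = <f, φ_i>, with φ_0 = 1, φ_1 = x, φ_2 = x^2.
G =
  [2, 0, 2/3]
  [0, 2/3, 0]
  [2/3, 0, 2/5],
b = (4, 14/15, 4/3).
Solving gives a_0 = 2, a_1 = 7/5, a_2 = 0, so
  g(x) = 7*x/5 + 2.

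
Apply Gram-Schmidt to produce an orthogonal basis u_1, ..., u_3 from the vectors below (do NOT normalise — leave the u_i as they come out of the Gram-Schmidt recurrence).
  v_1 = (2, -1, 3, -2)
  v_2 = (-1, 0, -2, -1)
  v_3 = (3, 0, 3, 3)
Orthogonal basis:
  u_1 = (2, -1, 3, -2)
  u_2 = (-1/3, -1/3, -1, -5/3)
  u_3 = (5/4, -1/4, -3/4, 1/4)

Apply the Gram-Schmidt recurrence
  u_1 = v_1
  u_i = v_i − Σ_{j<i} ((v_i · u_j) / (u_j · u_j)) · u_j.

Step by step this gives:
  u_1 = (2, -1, 3, -2)
  u_2 = (-1/3, -1/3, -1, -5/3)
  u_3 = (5/4, -1/4, -3/4, 1/4)

Orthogonality check:
  u_2 · u_1 = 0 (should be 0)
  u_3 · u_1 = 0 (should be 0)
  u_3 · u_2 = 0 (should be 0)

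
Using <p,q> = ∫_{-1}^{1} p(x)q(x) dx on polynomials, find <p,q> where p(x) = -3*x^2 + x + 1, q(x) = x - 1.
<p,q> = 2/3

Expand the product: p(x)·q(x) = -3*x^3 + 4*x^2 - 1.
∫_{-1}^{1} of each monomial x^k gives [2/(k+1) if k even, 0 if k odd]. Integrating term-by-term (or equivalently evaluating the antiderivative F(x) = -3*x^4/4 + 4*x^3/3 - x at the endpoints):
  F(1) − F(−1) = -5/12 − (-13/12) = 2/3.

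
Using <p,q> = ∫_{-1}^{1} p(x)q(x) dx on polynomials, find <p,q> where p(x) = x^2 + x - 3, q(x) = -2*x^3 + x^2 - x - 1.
<p,q> = 34/15

Expand the product: p(x)·q(x) = -2*x^5 - x^4 + 6*x^3 - 5*x^2 + 2*x + 3.
∫_{-1}^{1} of each monomial x^k gives [2/(k+1) if k even, 0 if k odd]. Integrating term-by-term (or equivalently evaluating the antiderivative F(x) = -x^6/3 - x^5/5 + 3*x^4/2 - 5*x^3/3 + x^2 + 3*x at the endpoints):
  F(1) − F(−1) = 33/10 − (31/30) = 34/15.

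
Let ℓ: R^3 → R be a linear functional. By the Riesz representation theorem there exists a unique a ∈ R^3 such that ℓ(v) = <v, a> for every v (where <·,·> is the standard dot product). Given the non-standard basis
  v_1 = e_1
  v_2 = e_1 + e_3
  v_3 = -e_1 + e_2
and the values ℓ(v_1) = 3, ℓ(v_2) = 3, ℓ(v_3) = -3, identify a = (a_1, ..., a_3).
a = (3, 0, 0)

Write a = (a_1, ..., a_3) in the standard basis. For each basis vector v_i, ℓ(v_i) = <v_i, a> is a linear equation in the a_j's. Collect the n equations into a matrix system V a = ℓ, where row i of V is v_i (expressed in the standard basis). Since V is invertible (lower-triangular with 1s on the diagonal, up to permutation), solve by back-substitution:
  V =
[[1, 0, 0],
 [1, 0, 1],
 [-1, 1, 0]]
  V a = (3, 3, -3)
Solving gives a = (3, 0, 0).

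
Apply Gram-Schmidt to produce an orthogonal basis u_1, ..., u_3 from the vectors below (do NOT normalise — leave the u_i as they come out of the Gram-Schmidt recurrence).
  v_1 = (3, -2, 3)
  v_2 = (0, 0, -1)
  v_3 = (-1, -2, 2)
Orthogonal basis:
  u_1 = (3, -2, 3)
  u_2 = (9/22, -3/11, -13/22)
  u_3 = (-16/13, -24/13, 0)

Apply the Gram-Schmidt recurrence
  u_1 = v_1
  u_i = v_i − Σ_{j<i} ((v_i · u_j) / (u_j · u_j)) · u_j.

Step by step this gives:
  u_1 = (3, -2, 3)
  u_2 = (9/22, -3/11, -13/22)
  u_3 = (-16/13, -24/13, 0)

Orthogonality check:
  u_2 · u_1 = 0 (should be 0)
  u_3 · u_1 = 0 (should be 0)
  u_3 · u_2 = 0 (should be 0)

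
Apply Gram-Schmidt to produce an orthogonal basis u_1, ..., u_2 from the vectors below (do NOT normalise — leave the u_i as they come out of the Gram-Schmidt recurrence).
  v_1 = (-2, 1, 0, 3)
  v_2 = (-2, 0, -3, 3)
Orthogonal basis:
  u_1 = (-2, 1, 0, 3)
  u_2 = (-1/7, -13/14, -3, 3/14)

Apply the Gram-Schmidt recurrence
  u_1 = v_1
  u_i = v_i − Σ_{j<i} ((v_i · u_j) / (u_j · u_j)) · u_j.

Step by step this gives:
  u_1 = (-2, 1, 0, 3)
  u_2 = (-1/7, -13/14, -3, 3/14)

Orthogonality check:
  u_2 · u_1 = 0 (should be 0)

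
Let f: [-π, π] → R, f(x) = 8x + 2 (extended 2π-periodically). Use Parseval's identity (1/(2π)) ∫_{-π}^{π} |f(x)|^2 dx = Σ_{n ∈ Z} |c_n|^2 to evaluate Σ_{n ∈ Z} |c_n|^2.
Σ |c_n|^2 = 64π^2/3 + 4

Expand and integrate term by term over [-π, π]:
  ∫ (8x)^2 dx = 64·(2π^3/3); ∫ 2·8·(2)·x dx = 0 (odd integrand); ∫ 2^2 dx = 4·2π.
So (1/(2π)) ∫_{-π}^{π} (8x + 2)^2 dx = 64π^2/3 + 4 = 64π^2/3 + 4.
Parseval ⇒ Σ |c_n|^2 = 64π^2/3 + 4.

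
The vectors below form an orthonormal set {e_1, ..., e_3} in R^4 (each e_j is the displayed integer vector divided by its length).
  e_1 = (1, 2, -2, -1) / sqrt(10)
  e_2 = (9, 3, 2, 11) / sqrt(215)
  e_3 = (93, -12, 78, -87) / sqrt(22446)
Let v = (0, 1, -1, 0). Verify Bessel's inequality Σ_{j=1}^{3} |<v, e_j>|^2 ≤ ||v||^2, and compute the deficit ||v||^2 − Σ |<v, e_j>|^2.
Σ |<v, e_j>|^2 = 57/29; ||v||^2 = 2; deficit = 1/29

Write each e_j = u_j / sqrt(<u_j, u_j>) where u_j is the displayed integer vector. Then <v, e_j> = <v, u_j> / sqrt(<u_j, u_j>), so |<v, e_j>|^2 = <v, u_j>^2 / <u_j, u_j>.
Coefficients: <v, e_1> = 4/sqrt(10), <v, e_2> = 1/sqrt(215), <v, e_3> = -90/sqrt(22446).
Square and sum: Σ |<v, e_j>|^2 = 57/29.
Compute ||v||^2 = v·v = 2.
Deficit = 2 − 57/29 = 1/29 ≥ 0, confirming Bessel's inequality. (The deficit equals ||v − Σ <v,e_j> e_j||^2, the squared distance from v to span{e_j}.)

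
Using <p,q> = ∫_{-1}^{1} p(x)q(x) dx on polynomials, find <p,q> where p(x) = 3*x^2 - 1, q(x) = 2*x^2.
<p,q> = 16/15

Expand the product: p(x)·q(x) = 6*x^4 - 2*x^2.
∫_{-1}^{1} of each monomial x^k gives [2/(k+1) if k even, 0 if k odd]. Integrating term-by-term (or equivalently evaluating the antiderivative F(x) = 6*x^5/5 - 2*x^3/3 at the endpoints):
  F(1) − F(−1) = 8/15 − (-8/15) = 16/15.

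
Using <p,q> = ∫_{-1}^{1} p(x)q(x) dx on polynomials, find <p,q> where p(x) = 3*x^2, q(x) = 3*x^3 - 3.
<p,q> = -6

Expand the product: p(x)·q(x) = 9*x^5 - 9*x^2.
∫_{-1}^{1} of each monomial x^k gives [2/(k+1) if k even, 0 if k odd]. Integrating term-by-term (or equivalently evaluating the antiderivative F(x) = 3*x^6/2 - 3*x^3 at the endpoints):
  F(1) − F(−1) = -3/2 − (9/2) = -6.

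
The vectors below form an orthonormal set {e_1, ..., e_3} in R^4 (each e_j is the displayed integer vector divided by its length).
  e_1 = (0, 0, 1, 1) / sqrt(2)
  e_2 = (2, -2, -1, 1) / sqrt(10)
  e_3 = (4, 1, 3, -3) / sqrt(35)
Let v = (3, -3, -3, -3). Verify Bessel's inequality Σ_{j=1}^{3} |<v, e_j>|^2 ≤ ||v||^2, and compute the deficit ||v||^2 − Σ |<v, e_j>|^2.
Σ |<v, e_j>|^2 = 243/7; ||v||^2 = 36; deficit = 9/7

Write each e_j = u_j / sqrt(<u_j, u_j>) where u_j is the displayed integer vector. Then <v, e_j> = <v, u_j> / sqrt(<u_j, u_j>), so |<v, e_j>|^2 = <v, u_j>^2 / <u_j, u_j>.
Coefficients: <v, e_1> = -6/sqrt(2), <v, e_2> = 12/sqrt(10), <v, e_3> = 9/sqrt(35).
Square and sum: Σ |<v, e_j>|^2 = 243/7.
Compute ||v||^2 = v·v = 36.
Deficit = 36 − 243/7 = 9/7 ≥ 0, confirming Bessel's inequality. (The deficit equals ||v − Σ <v,e_j> e_j||^2, the squared distance from v to span{e_j}.)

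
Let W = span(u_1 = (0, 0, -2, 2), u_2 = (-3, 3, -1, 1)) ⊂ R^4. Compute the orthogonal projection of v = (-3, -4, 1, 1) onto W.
proj_W(v) = (1/2, -1/2, 0, 0)

Set up U = [u_1 | ... | u_2] ∈ R^(4×2). The projector onto W = col(U) is P = U (U^T U)^(-1) U^T.
Compute U^T U =
  [8, 4]
  [4, 20],
and U^T v = (0, -3).
Solve U^T U · c = U^T v for the coefficients: c = (1/12, -1/6). The projection is proj_W(v) = U c.
Check: (v - proj_W(v)) · u_1 = 0  (should be 0).
Check: (v - proj_W(v)) · u_2 = 0  (should be 0).
Result: proj_W(v) = (1/2, -1/2, 0, 0).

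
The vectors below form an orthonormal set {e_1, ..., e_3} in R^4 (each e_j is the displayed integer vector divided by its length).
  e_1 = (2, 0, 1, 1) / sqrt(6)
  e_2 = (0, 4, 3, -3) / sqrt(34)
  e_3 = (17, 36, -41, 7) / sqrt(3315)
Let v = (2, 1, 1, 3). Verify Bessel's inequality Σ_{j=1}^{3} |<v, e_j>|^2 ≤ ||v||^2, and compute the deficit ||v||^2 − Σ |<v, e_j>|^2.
Σ |<v, e_j>|^2 = 150/13; ||v||^2 = 15; deficit = 45/13

Write each e_j = u_j / sqrt(<u_j, u_j>) where u_j is the displayed integer vector. Then <v, e_j> = <v, u_j> / sqrt(<u_j, u_j>), so |<v, e_j>|^2 = <v, u_j>^2 / <u_j, u_j>.
Coefficients: <v, e_1> = 8/sqrt(6), <v, e_2> = -2/sqrt(34), <v, e_3> = 50/sqrt(3315).
Square and sum: Σ |<v, e_j>|^2 = 150/13.
Compute ||v||^2 = v·v = 15.
Deficit = 15 − 150/13 = 45/13 ≥ 0, confirming Bessel's inequality. (The deficit equals ||v − Σ <v,e_j> e_j||^2, the squared distance from v to span{e_j}.)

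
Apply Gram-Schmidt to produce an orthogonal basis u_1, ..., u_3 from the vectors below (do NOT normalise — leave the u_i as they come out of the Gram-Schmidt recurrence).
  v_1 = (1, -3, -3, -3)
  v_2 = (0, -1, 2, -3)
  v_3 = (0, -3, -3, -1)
Orthogonal basis:
  u_1 = (1, -3, -3, -3)
  u_2 = (-3/14, -5/14, 37/14, -33/14)
  u_3 = (-147/178, -78/89, 33/178, 37/89)

Apply the Gram-Schmidt recurrence
  u_1 = v_1
  u_i = v_i − Σ_{j<i} ((v_i · u_j) / (u_j · u_j)) · u_j.

Step by step this gives:
  u_1 = (1, -3, -3, -3)
  u_2 = (-3/14, -5/14, 37/14, -33/14)
  u_3 = (-147/178, -78/89, 33/178, 37/89)

Orthogonality check:
  u_2 · u_1 = 0 (should be 0)
  u_3 · u_1 = 0 (should be 0)
  u_3 · u_2 = 0 (should be 0)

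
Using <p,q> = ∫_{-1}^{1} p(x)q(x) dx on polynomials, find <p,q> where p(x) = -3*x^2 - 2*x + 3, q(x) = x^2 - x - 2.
<p,q> = -88/15

Expand the product: p(x)·q(x) = -3*x^4 + x^3 + 11*x^2 + x - 6.
∫_{-1}^{1} of each monomial x^k gives [2/(k+1) if k even, 0 if k odd]. Integrating term-by-term (or equivalently evaluating the antiderivative F(x) = -3*x^5/5 + x^4/4 + 11*x^3/3 + x^2/2 - 6*x at the endpoints):
  F(1) − F(−1) = -131/60 − (221/60) = -88/15.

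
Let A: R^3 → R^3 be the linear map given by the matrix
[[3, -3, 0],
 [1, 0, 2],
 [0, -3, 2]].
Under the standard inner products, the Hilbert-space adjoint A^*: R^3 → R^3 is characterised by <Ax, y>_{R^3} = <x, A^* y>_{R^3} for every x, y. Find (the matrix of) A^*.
A^* = A^T =
[[3, 1, 0],
 [-3, 0, -3],
 [0, 2, 2]]

For real matrices with standard dot products, the defining identity <Ax, y> = <x, A^* y> gives (Ax)^T y = x^T (A^*) y, i.e. x^T A^T y = x^T (A^*) y. Since this holds for all x, y, we must have A^* = A^T. Therefore
A^* =
[[3, 1, 0],
 [-3, 0, -3],
 [0, 2, 2]].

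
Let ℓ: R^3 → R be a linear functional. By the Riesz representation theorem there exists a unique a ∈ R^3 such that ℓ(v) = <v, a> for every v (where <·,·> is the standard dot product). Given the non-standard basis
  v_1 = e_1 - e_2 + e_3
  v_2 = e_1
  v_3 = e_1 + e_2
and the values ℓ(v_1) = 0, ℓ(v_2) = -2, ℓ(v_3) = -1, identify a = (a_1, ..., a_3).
a = (-2, 1, 3)

Write a = (a_1, ..., a_3) in the standard basis. For each basis vector v_i, ℓ(v_i) = <v_i, a> is a linear equation in the a_j's. Collect the n equations into a matrix system V a = ℓ, where row i of V is v_i (expressed in the standard basis). Since V is invertible (lower-triangular with 1s on the diagonal, up to permutation), solve by back-substitution:
  V =
[[1, -1, 1],
 [1, 0, 0],
 [1, 1, 0]]
  V a = (0, -2, -1)
Solving gives a = (-2, 1, 3).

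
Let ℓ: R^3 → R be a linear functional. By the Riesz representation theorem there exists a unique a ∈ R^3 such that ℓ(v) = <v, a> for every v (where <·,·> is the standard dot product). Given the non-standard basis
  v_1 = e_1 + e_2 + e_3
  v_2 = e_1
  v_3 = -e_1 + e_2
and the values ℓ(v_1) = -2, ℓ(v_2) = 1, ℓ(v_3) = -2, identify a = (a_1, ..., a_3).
a = (1, -1, -2)

Write a = (a_1, ..., a_3) in the standard basis. For each basis vector v_i, ℓ(v_i) = <v_i, a> is a linear equation in the a_j's. Collect the n equations into a matrix system V a = ℓ, where row i of V is v_i (expressed in the standard basis). Since V is invertible (lower-triangular with 1s on the diagonal, up to permutation), solve by back-substitution:
  V =
[[1, 1, 1],
 [1, 0, 0],
 [-1, 1, 0]]
  V a = (-2, 1, -2)
Solving gives a = (1, -1, -2).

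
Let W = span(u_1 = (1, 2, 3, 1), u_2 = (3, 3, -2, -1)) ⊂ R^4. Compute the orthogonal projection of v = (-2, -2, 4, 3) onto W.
proj_W(v) = (-76/31, -53/31, 135/31, 56/31)

Set up U = [u_1 | ... | u_2] ∈ R^(4×2). The projector onto W = col(U) is P = U (U^T U)^(-1) U^T.
Compute U^T U =
  [15, 2]
  [2, 23],
and U^T v = (9, -23).
Solve U^T U · c = U^T v for the coefficients: c = (23/31, -33/31). The projection is proj_W(v) = U c.
Check: (v - proj_W(v)) · u_1 = 0  (should be 0).
Check: (v - proj_W(v)) · u_2 = 0  (should be 0).
Result: proj_W(v) = (-76/31, -53/31, 135/31, 56/31).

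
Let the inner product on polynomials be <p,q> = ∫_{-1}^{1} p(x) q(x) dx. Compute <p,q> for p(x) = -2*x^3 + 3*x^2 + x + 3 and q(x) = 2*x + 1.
<p,q> = 116/15

Expand the product: p(x)·q(x) = -4*x^4 + 4*x^3 + 5*x^2 + 7*x + 3.
∫_{-1}^{1} of each monomial x^k gives [2/(k+1) if k even, 0 if k odd]. Integrating term-by-term (or equivalently evaluating the antiderivative F(x) = -4*x^5/5 + x^4 + 5*x^3/3 + 7*x^2/2 + 3*x at the endpoints):
  F(1) − F(−1) = 251/30 − (19/30) = 116/15.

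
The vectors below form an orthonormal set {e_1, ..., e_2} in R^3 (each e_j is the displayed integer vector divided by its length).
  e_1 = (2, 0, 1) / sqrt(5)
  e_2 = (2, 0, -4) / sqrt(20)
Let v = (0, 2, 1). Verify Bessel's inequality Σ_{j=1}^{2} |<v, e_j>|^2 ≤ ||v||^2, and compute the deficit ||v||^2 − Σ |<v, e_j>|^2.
Σ |<v, e_j>|^2 = 1; ||v||^2 = 5; deficit = 4

Write each e_j = u_j / sqrt(<u_j, u_j>) where u_j is the displayed integer vector. Then <v, e_j> = <v, u_j> / sqrt(<u_j, u_j>), so |<v, e_j>|^2 = <v, u_j>^2 / <u_j, u_j>.
Coefficients: <v, e_1> = 1/sqrt(5), <v, e_2> = -4/sqrt(20).
Square and sum: Σ |<v, e_j>|^2 = 1.
Compute ||v||^2 = v·v = 5.
Deficit = 5 − 1 = 4 ≥ 0, confirming Bessel's inequality. (The deficit equals ||v − Σ <v,e_j> e_j||^2, the squared distance from v to span{e_j}.)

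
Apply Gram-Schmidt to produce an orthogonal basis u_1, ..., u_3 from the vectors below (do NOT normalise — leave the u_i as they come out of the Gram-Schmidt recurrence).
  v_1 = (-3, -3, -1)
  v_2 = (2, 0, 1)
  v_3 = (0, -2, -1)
Orthogonal basis:
  u_1 = (-3, -3, -1)
  u_2 = (17/19, -21/19, 12/19)
  u_3 = (12/23, -4/23, -24/23)

Apply the Gram-Schmidt recurrence
  u_1 = v_1
  u_i = v_i − Σ_{j<i} ((v_i · u_j) / (u_j · u_j)) · u_j.

Step by step this gives:
  u_1 = (-3, -3, -1)
  u_2 = (17/19, -21/19, 12/19)
  u_3 = (12/23, -4/23, -24/23)

Orthogonality check:
  u_2 · u_1 = 0 (should be 0)
  u_3 · u_1 = 0 (should be 0)
  u_3 · u_2 = 0 (should be 0)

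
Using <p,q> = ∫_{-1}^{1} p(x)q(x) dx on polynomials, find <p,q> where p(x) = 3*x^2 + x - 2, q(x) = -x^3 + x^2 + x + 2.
<p,q> = -58/15

Expand the product: p(x)·q(x) = -3*x^5 + 2*x^4 + 6*x^3 + 5*x^2 - 4.
∫_{-1}^{1} of each monomial x^k gives [2/(k+1) if k even, 0 if k odd]. Integrating term-by-term (or equivalently evaluating the antiderivative F(x) = -x^6/2 + 2*x^5/5 + 3*x^4/2 + 5*x^3/3 - 4*x at the endpoints):
  F(1) − F(−1) = -14/15 − (44/15) = -58/15.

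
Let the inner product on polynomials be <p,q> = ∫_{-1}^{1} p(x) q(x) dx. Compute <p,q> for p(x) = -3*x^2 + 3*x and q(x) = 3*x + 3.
<p,q> = 0

Expand the product: p(x)·q(x) = -9*x^3 + 9*x.
∫_{-1}^{1} of each monomial x^k gives [2/(k+1) if k even, 0 if k odd]. Integrating term-by-term (or equivalently evaluating the antiderivative F(x) = -9*x^4/4 + 9*x^2/2 at the endpoints):
  F(1) − F(−1) = 9/4 − (9/4) = 0.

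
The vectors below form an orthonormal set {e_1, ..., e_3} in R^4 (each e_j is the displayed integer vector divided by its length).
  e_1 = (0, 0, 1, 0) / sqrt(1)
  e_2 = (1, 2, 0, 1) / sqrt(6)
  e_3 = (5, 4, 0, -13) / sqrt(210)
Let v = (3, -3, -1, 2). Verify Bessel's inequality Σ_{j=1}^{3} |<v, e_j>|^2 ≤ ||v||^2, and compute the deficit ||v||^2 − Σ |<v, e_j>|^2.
Σ |<v, e_j>|^2 = 129/35; ||v||^2 = 23; deficit = 676/35

Write each e_j = u_j / sqrt(<u_j, u_j>) where u_j is the displayed integer vector. Then <v, e_j> = <v, u_j> / sqrt(<u_j, u_j>), so |<v, e_j>|^2 = <v, u_j>^2 / <u_j, u_j>.
Coefficients: <v, e_1> = -1/sqrt(1), <v, e_2> = -1/sqrt(6), <v, e_3> = -23/sqrt(210).
Square and sum: Σ |<v, e_j>|^2 = 129/35.
Compute ||v||^2 = v·v = 23.
Deficit = 23 − 129/35 = 676/35 ≥ 0, confirming Bessel's inequality. (The deficit equals ||v − Σ <v,e_j> e_j||^2, the squared distance from v to span{e_j}.)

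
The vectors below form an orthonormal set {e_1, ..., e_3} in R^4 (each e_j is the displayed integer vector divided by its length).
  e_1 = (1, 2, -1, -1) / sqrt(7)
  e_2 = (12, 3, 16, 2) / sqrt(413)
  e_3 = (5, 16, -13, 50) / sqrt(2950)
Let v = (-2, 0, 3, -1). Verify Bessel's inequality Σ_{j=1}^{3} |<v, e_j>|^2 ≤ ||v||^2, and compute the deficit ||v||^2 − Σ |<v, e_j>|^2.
Σ |<v, e_j>|^2 = 339/50; ||v||^2 = 14; deficit = 361/50

Write each e_j = u_j / sqrt(<u_j, u_j>) where u_j is the displayed integer vector. Then <v, e_j> = <v, u_j> / sqrt(<u_j, u_j>), so |<v, e_j>|^2 = <v, u_j>^2 / <u_j, u_j>.
Coefficients: <v, e_1> = -4/sqrt(7), <v, e_2> = 22/sqrt(413), <v, e_3> = -99/sqrt(2950).
Square and sum: Σ |<v, e_j>|^2 = 339/50.
Compute ||v||^2 = v·v = 14.
Deficit = 14 − 339/50 = 361/50 ≥ 0, confirming Bessel's inequality. (The deficit equals ||v − Σ <v,e_j> e_j||^2, the squared distance from v to span{e_j}.)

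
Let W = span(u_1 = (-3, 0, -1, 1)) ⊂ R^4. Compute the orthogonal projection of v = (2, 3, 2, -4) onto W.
proj_W(v) = (36/11, 0, 12/11, -12/11)

Set up U = [u_1 | ... | u_1] ∈ R^(4×1). The projector onto W = col(U) is P = U (U^T U)^(-1) U^T.
Compute U^T U =
  [11],
and U^T v = (-12).
Solve U^T U · c = U^T v for the coefficients: c = (-12/11). The projection is proj_W(v) = U c.
Check: (v - proj_W(v)) · u_1 = 0  (should be 0).
Result: proj_W(v) = (36/11, 0, 12/11, -12/11).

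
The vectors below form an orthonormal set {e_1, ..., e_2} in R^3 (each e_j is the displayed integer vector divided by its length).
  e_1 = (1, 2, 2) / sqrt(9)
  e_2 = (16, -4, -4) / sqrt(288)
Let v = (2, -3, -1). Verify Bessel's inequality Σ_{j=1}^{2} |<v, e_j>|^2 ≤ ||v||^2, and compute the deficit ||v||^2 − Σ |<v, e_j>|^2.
Σ |<v, e_j>|^2 = 12; ||v||^2 = 14; deficit = 2

Write each e_j = u_j / sqrt(<u_j, u_j>) where u_j is the displayed integer vector. Then <v, e_j> = <v, u_j> / sqrt(<u_j, u_j>), so |<v, e_j>|^2 = <v, u_j>^2 / <u_j, u_j>.
Coefficients: <v, e_1> = -6/sqrt(9), <v, e_2> = 48/sqrt(288).
Square and sum: Σ |<v, e_j>|^2 = 12.
Compute ||v||^2 = v·v = 14.
Deficit = 14 − 12 = 2 ≥ 0, confirming Bessel's inequality. (The deficit equals ||v − Σ <v,e_j> e_j||^2, the squared distance from v to span{e_j}.)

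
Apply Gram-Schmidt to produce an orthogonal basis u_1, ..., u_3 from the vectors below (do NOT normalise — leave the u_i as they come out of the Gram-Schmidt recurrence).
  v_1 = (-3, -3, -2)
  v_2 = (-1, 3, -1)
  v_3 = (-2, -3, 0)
Orthogonal basis:
  u_1 = (-3, -3, -2)
  u_2 = (-17/11, 27/11, -15/11)
  u_3 = (-135/226, 15/226, 90/113)

Apply the Gram-Schmidt recurrence
  u_1 = v_1
  u_i = v_i − Σ_{j<i} ((v_i · u_j) / (u_j · u_j)) · u_j.

Step by step this gives:
  u_1 = (-3, -3, -2)
  u_2 = (-17/11, 27/11, -15/11)
  u_3 = (-135/226, 15/226, 90/113)

Orthogonality check:
  u_2 · u_1 = 0 (should be 0)
  u_3 · u_1 = 0 (should be 0)
  u_3 · u_2 = 0 (should be 0)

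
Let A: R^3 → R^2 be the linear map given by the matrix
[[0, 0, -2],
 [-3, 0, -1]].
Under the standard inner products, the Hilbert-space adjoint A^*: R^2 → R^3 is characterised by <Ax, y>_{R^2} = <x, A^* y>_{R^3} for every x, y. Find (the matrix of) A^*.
A^* = A^T =
[[0, -3],
 [0, 0],
 [-2, -1]]

For real matrices with standard dot products, the defining identity <Ax, y> = <x, A^* y> gives (Ax)^T y = x^T (A^*) y, i.e. x^T A^T y = x^T (A^*) y. Since this holds for all x, y, we must have A^* = A^T. Therefore
A^* =
[[0, -3],
 [0, 0],
 [-2, -1]].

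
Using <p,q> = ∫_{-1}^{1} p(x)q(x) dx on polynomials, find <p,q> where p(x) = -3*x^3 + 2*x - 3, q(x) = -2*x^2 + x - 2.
<p,q> = 242/15

Expand the product: p(x)·q(x) = 6*x^5 - 3*x^4 + 2*x^3 + 8*x^2 - 7*x + 6.
∫_{-1}^{1} of each monomial x^k gives [2/(k+1) if k even, 0 if k odd]. Integrating term-by-term (or equivalently evaluating the antiderivative F(x) = x^6 - 3*x^5/5 + x^4/2 + 8*x^3/3 - 7*x^2/2 + 6*x at the endpoints):
  F(1) − F(−1) = 91/15 − (-151/15) = 242/15.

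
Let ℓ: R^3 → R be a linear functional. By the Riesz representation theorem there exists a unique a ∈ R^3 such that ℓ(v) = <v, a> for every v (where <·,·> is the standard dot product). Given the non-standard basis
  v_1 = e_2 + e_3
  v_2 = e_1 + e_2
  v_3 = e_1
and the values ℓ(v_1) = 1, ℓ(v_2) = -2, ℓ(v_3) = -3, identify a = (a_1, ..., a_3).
a = (-3, 1, 0)

Write a = (a_1, ..., a_3) in the standard basis. For each basis vector v_i, ℓ(v_i) = <v_i, a> is a linear equation in the a_j's. Collect the n equations into a matrix system V a = ℓ, where row i of V is v_i (expressed in the standard basis). Since V is invertible (lower-triangular with 1s on the diagonal, up to permutation), solve by back-substitution:
  V =
[[0, 1, 1],
 [1, 1, 0],
 [1, 0, 0]]
  V a = (1, -2, -3)
Solving gives a = (-3, 1, 0).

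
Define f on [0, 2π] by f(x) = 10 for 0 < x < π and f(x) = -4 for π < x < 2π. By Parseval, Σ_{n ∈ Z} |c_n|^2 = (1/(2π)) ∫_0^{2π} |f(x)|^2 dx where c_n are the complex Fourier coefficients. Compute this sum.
Σ |c_n|^2 = 58

Parseval equates the L^2 energy of f (normalised by 1/(2π)) with the ℓ^2 sum of its Fourier coefficients: (1/(2π)) ∫_0^{2π} |f|^2 = Σ |c_n|^2.
Compute the left side: (1/(2π)) [∫_0^π 10^2 dx + ∫_π^{2π} (-4)^2 dx] = (1/(2π)) · (100π + 16π) = (100 + 16)/2 = 58.
So Σ_{n ∈ Z} |c_n|^2 = 58.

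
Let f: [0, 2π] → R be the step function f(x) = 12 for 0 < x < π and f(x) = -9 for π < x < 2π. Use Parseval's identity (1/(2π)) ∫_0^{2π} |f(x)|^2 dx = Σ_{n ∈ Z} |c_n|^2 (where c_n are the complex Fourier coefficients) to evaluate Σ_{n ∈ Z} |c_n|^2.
Σ |c_n|^2 = 225/2

Parseval equates the L^2 energy of f (normalised by 1/(2π)) with the ℓ^2 sum of its Fourier coefficients: (1/(2π)) ∫_0^{2π} |f|^2 = Σ |c_n|^2.
Compute the left side: (1/(2π)) [∫_0^π 12^2 dx + ∫_π^{2π} (-9)^2 dx] = (1/(2π)) · (144π + 81π) = (144 + 81)/2 = 225/2.
So Σ_{n ∈ Z} |c_n|^2 = 225/2.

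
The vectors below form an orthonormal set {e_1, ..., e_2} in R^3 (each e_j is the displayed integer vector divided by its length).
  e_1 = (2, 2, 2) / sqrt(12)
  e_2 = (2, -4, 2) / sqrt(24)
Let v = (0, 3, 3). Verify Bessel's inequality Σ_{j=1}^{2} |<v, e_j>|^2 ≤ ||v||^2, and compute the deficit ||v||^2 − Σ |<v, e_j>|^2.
Σ |<v, e_j>|^2 = 27/2; ||v||^2 = 18; deficit = 9/2

Write each e_j = u_j / sqrt(<u_j, u_j>) where u_j is the displayed integer vector. Then <v, e_j> = <v, u_j> / sqrt(<u_j, u_j>), so |<v, e_j>|^2 = <v, u_j>^2 / <u_j, u_j>.
Coefficients: <v, e_1> = 12/sqrt(12), <v, e_2> = -6/sqrt(24).
Square and sum: Σ |<v, e_j>|^2 = 27/2.
Compute ||v||^2 = v·v = 18.
Deficit = 18 − 27/2 = 9/2 ≥ 0, confirming Bessel's inequality. (The deficit equals ||v − Σ <v,e_j> e_j||^2, the squared distance from v to span{e_j}.)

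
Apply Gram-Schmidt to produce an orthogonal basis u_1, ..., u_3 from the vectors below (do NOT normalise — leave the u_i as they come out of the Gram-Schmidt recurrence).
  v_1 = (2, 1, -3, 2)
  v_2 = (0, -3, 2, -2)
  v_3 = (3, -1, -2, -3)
Orthogonal basis:
  u_1 = (2, 1, -3, 2)
  u_2 = (13/9, -41/18, -1/6, -5/9)
  u_3 = (111/137, 178/137, -134/137, -401/137)

Apply the Gram-Schmidt recurrence
  u_1 = v_1
  u_i = v_i − Σ_{j<i} ((v_i · u_j) / (u_j · u_j)) · u_j.

Step by step this gives:
  u_1 = (2, 1, -3, 2)
  u_2 = (13/9, -41/18, -1/6, -5/9)
  u_3 = (111/137, 178/137, -134/137, -401/137)

Orthogonality check:
  u_2 · u_1 = 0 (should be 0)
  u_3 · u_1 = 0 (should be 0)
  u_3 · u_2 = 0 (should be 0)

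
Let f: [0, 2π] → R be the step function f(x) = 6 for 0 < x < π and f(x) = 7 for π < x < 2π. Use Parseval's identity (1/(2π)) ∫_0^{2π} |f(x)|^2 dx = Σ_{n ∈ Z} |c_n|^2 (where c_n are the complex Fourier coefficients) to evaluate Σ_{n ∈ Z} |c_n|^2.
Σ |c_n|^2 = 85/2

Parseval equates the L^2 energy of f (normalised by 1/(2π)) with the ℓ^2 sum of its Fourier coefficients: (1/(2π)) ∫_0^{2π} |f|^2 = Σ |c_n|^2.
Compute the left side: (1/(2π)) [∫_0^π 6^2 dx + ∫_π^{2π} 7^2 dx] = (1/(2π)) · (36π + 49π) = (36 + 49)/2 = 85/2.
So Σ_{n ∈ Z} |c_n|^2 = 85/2.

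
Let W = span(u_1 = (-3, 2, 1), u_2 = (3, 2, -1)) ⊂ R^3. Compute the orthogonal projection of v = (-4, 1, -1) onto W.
proj_W(v) = (-33/10, 1, 11/10)

Set up U = [u_1 | ... | u_2] ∈ R^(3×2). The projector onto W = col(U) is P = U (U^T U)^(-1) U^T.
Compute U^T U =
  [14, -6]
  [-6, 14],
and U^T v = (13, -9).
Solve U^T U · c = U^T v for the coefficients: c = (4/5, -3/10). The projection is proj_W(v) = U c.
Check: (v - proj_W(v)) · u_1 = 0  (should be 0).
Check: (v - proj_W(v)) · u_2 = 0  (should be 0).
Result: proj_W(v) = (-33/10, 1, 11/10).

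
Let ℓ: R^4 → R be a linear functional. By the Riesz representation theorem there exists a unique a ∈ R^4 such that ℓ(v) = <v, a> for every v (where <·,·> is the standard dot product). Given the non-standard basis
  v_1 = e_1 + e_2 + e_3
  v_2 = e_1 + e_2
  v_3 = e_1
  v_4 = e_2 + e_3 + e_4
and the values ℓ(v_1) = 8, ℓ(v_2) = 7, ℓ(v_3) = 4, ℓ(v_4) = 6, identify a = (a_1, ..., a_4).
a = (4, 3, 1, 2)

Write a = (a_1, ..., a_4) in the standard basis. For each basis vector v_i, ℓ(v_i) = <v_i, a> is a linear equation in the a_j's. Collect the n equations into a matrix system V a = ℓ, where row i of V is v_i (expressed in the standard basis). Since V is invertible (lower-triangular with 1s on the diagonal, up to permutation), solve by back-substitution:
  V =
[[1, 1, 1, 0],
 [1, 1, 0, 0],
 [1, 0, 0, 0],
 [0, 1, 1, 1]]
  V a = (8, 7, 4, 6)
Solving gives a = (4, 3, 1, 2).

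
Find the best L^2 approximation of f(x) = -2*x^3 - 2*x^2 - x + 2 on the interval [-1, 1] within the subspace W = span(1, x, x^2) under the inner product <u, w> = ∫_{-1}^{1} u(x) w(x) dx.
g(x) = -2*x^2 - 11*x/5 + 2

The best approximation g ∈ W is the orthogonal projection of f onto W. Writing g = a_0 + a_1 x + a_2 x^2, the coefficients solve the normal equations G · a = b where
  G_{ij} = <φ_i, φ_j> and b_i = <f, φ_i>, with φ_0 = 1, φ_1 = x, φ_2 = x^2.
G =
  [2, 0, 2/3]
  [0, 2/3, 0]
  [2/3, 0, 2/5],
b = (8/3, -22/15, 8/15).
Solving gives a_0 = 2, a_1 = -11/5, a_2 = -2, so
  g(x) = -2*x^2 - 11*x/5 + 2.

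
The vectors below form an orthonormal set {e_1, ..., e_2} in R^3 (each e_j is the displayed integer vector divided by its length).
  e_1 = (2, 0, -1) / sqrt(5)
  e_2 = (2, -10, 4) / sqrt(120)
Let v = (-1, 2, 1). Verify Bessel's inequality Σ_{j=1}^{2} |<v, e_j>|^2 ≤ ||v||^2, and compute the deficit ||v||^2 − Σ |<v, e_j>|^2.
Σ |<v, e_j>|^2 = 9/2; ||v||^2 = 6; deficit = 3/2

Write each e_j = u_j / sqrt(<u_j, u_j>) where u_j is the displayed integer vector. Then <v, e_j> = <v, u_j> / sqrt(<u_j, u_j>), so |<v, e_j>|^2 = <v, u_j>^2 / <u_j, u_j>.
Coefficients: <v, e_1> = -3/sqrt(5), <v, e_2> = -18/sqrt(120).
Square and sum: Σ |<v, e_j>|^2 = 9/2.
Compute ||v||^2 = v·v = 6.
Deficit = 6 − 9/2 = 3/2 ≥ 0, confirming Bessel's inequality. (The deficit equals ||v − Σ <v,e_j> e_j||^2, the squared distance from v to span{e_j}.)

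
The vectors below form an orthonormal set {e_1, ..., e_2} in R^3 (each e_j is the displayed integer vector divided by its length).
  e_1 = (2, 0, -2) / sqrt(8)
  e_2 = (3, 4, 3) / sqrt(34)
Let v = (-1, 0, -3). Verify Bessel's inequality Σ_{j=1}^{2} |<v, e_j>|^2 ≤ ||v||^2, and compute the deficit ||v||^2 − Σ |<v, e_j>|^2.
Σ |<v, e_j>|^2 = 106/17; ||v||^2 = 10; deficit = 64/17

Write each e_j = u_j / sqrt(<u_j, u_j>) where u_j is the displayed integer vector. Then <v, e_j> = <v, u_j> / sqrt(<u_j, u_j>), so |<v, e_j>|^2 = <v, u_j>^2 / <u_j, u_j>.
Coefficients: <v, e_1> = 4/sqrt(8), <v, e_2> = -12/sqrt(34).
Square and sum: Σ |<v, e_j>|^2 = 106/17.
Compute ||v||^2 = v·v = 10.
Deficit = 10 − 106/17 = 64/17 ≥ 0, confirming Bessel's inequality. (The deficit equals ||v − Σ <v,e_j> e_j||^2, the squared distance from v to span{e_j}.)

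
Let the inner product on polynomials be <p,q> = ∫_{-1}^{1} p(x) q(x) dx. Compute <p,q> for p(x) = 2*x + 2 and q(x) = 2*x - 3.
<p,q> = -28/3

Expand the product: p(x)·q(x) = 4*x^2 - 2*x - 6.
∫_{-1}^{1} of each monomial x^k gives [2/(k+1) if k even, 0 if k odd]. Integrating term-by-term (or equivalently evaluating the antiderivative F(x) = 4*x^3/3 - x^2 - 6*x at the endpoints):
  F(1) − F(−1) = -17/3 − (11/3) = -28/3.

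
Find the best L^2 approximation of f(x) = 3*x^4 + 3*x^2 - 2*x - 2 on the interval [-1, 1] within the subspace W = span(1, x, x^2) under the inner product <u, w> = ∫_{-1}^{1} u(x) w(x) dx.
g(x) = 39*x^2/7 - 2*x - 79/35

The best approximation g ∈ W is the orthogonal projection of f onto W. Writing g = a_0 + a_1 x + a_2 x^2, the coefficients solve the normal equations G · a = b where
  G_{ij} = <φ_i, φ_j> and b_i = <f, φ_i>, with φ_0 = 1, φ_1 = x, φ_2 = x^2.
G =
  [2, 0, 2/3]
  [0, 2/3, 0]
  [2/3, 0, 2/5],
b = (-4/5, -4/3, 76/105).
Solving gives a_0 = -79/35, a_1 = -2, a_2 = 39/7, so
  g(x) = 39*x^2/7 - 2*x - 79/35.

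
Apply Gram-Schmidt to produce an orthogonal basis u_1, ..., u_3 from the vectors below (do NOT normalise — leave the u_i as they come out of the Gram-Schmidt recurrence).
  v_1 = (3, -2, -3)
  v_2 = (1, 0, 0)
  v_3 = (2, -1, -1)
Orthogonal basis:
  u_1 = (3, -2, -3)
  u_2 = (13/22, 3/11, 9/22)
  u_3 = (0, -3/13, 2/13)

Apply the Gram-Schmidt recurrence
  u_1 = v_1
  u_i = v_i − Σ_{j<i} ((v_i · u_j) / (u_j · u_j)) · u_j.

Step by step this gives:
  u_1 = (3, -2, -3)
  u_2 = (13/22, 3/11, 9/22)
  u_3 = (0, -3/13, 2/13)

Orthogonality check:
  u_2 · u_1 = 0 (should be 0)
  u_3 · u_1 = 0 (should be 0)
  u_3 · u_2 = 0 (should be 0)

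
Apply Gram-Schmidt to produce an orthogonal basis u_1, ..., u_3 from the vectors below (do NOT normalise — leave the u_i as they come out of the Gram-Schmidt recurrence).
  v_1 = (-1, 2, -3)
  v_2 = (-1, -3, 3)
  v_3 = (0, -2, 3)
Orthogonal basis:
  u_1 = (-1, 2, -3)
  u_2 = (-2, -1, 0)
  u_3 = (-9/70, 9/35, 3/14)

Apply the Gram-Schmidt recurrence
  u_1 = v_1
  u_i = v_i − Σ_{j<i} ((v_i · u_j) / (u_j · u_j)) · u_j.

Step by step this gives:
  u_1 = (-1, 2, -3)
  u_2 = (-2, -1, 0)
  u_3 = (-9/70, 9/35, 3/14)

Orthogonality check:
  u_2 · u_1 = 0 (should be 0)
  u_3 · u_1 = 0 (should be 0)
  u_3 · u_2 = 0 (should be 0)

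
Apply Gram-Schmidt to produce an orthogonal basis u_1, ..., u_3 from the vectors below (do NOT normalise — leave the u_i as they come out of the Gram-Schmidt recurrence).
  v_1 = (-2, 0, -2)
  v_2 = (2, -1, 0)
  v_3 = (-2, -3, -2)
Orthogonal basis:
  u_1 = (-2, 0, -2)
  u_2 = (1, -1, -1)
  u_3 = (-1, -2, 1)

Apply the Gram-Schmidt recurrence
  u_1 = v_1
  u_i = v_i − Σ_{j<i} ((v_i · u_j) / (u_j · u_j)) · u_j.

Step by step this gives:
  u_1 = (-2, 0, -2)
  u_2 = (1, -1, -1)
  u_3 = (-1, -2, 1)

Orthogonality check:
  u_2 · u_1 = 0 (should be 0)
  u_3 · u_1 = 0 (should be 0)
  u_3 · u_2 = 0 (should be 0)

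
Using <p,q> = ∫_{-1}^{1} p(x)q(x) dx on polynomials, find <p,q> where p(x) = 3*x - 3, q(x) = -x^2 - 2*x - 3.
<p,q> = 16

Expand the product: p(x)·q(x) = -3*x^3 - 3*x^2 - 3*x + 9.
∫_{-1}^{1} of each monomial x^k gives [2/(k+1) if k even, 0 if k odd]. Integrating term-by-term (or equivalently evaluating the antiderivative F(x) = -3*x^4/4 - x^3 - 3*x^2/2 + 9*x at the endpoints):
  F(1) − F(−1) = 23/4 − (-41/4) = 16.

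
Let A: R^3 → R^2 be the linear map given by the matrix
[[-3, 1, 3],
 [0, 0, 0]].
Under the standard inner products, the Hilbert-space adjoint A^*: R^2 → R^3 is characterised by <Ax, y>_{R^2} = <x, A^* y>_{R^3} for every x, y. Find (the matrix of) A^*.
A^* = A^T =
[[-3, 0],
 [1, 0],
 [3, 0]]

For real matrices with standard dot products, the defining identity <Ax, y> = <x, A^* y> gives (Ax)^T y = x^T (A^*) y, i.e. x^T A^T y = x^T (A^*) y. Since this holds for all x, y, we must have A^* = A^T. Therefore
A^* =
[[-3, 0],
 [1, 0],
 [3, 0]].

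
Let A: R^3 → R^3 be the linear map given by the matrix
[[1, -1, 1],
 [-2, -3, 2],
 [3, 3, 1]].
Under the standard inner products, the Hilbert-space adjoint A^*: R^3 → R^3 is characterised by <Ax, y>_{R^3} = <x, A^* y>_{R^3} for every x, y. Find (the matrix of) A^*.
A^* = A^T =
[[1, -2, 3],
 [-1, -3, 3],
 [1, 2, 1]]

For real matrices with standard dot products, the defining identity <Ax, y> = <x, A^* y> gives (Ax)^T y = x^T (A^*) y, i.e. x^T A^T y = x^T (A^*) y. Since this holds for all x, y, we must have A^* = A^T. Therefore
A^* =
[[1, -2, 3],
 [-1, -3, 3],
 [1, 2, 1]].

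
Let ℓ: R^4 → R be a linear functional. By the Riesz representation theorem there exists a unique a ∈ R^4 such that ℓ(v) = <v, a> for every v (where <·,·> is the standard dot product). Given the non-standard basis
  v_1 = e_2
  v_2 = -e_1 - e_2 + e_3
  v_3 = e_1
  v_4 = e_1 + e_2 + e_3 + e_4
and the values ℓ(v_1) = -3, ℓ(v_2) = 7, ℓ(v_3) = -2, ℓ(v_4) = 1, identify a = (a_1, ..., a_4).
a = (-2, -3, 2, 4)

Write a = (a_1, ..., a_4) in the standard basis. For each basis vector v_i, ℓ(v_i) = <v_i, a> is a linear equation in the a_j's. Collect the n equations into a matrix system V a = ℓ, where row i of V is v_i (expressed in the standard basis). Since V is invertible (lower-triangular with 1s on the diagonal, up to permutation), solve by back-substitution:
  V =
[[0, 1, 0, 0],
 [-1, -1, 1, 0],
 [1, 0, 0, 0],
 [1, 1, 1, 1]]
  V a = (-3, 7, -2, 1)
Solving gives a = (-2, -3, 2, 4).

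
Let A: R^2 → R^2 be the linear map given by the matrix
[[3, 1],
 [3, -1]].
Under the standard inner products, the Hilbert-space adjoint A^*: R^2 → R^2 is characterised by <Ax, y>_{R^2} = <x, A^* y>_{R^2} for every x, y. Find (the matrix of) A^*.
A^* = A^T =
[[3, 3],
 [1, -1]]

For real matrices with standard dot products, the defining identity <Ax, y> = <x, A^* y> gives (Ax)^T y = x^T (A^*) y, i.e. x^T A^T y = x^T (A^*) y. Since this holds for all x, y, we must have A^* = A^T. Therefore
A^* =
[[3, 3],
 [1, -1]].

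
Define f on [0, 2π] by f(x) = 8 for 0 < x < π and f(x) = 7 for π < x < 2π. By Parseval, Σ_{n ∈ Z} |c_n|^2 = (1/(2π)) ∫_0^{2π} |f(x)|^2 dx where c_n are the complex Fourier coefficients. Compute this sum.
Σ |c_n|^2 = 113/2

Parseval equates the L^2 energy of f (normalised by 1/(2π)) with the ℓ^2 sum of its Fourier coefficients: (1/(2π)) ∫_0^{2π} |f|^2 = Σ |c_n|^2.
Compute the left side: (1/(2π)) [∫_0^π 8^2 dx + ∫_π^{2π} 7^2 dx] = (1/(2π)) · (64π + 49π) = (64 + 49)/2 = 113/2.
So Σ_{n ∈ Z} |c_n|^2 = 113/2.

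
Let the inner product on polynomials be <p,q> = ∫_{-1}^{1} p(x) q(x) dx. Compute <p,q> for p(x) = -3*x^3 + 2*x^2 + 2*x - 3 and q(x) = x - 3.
<p,q> = 212/15

Expand the product: p(x)·q(x) = -3*x^4 + 11*x^3 - 4*x^2 - 9*x + 9.
∫_{-1}^{1} of each monomial x^k gives [2/(k+1) if k even, 0 if k odd]. Integrating term-by-term (or equivalently evaluating the antiderivative F(x) = -3*x^5/5 + 11*x^4/4 - 4*x^3/3 - 9*x^2/2 + 9*x at the endpoints):
  F(1) − F(−1) = 319/60 − (-529/60) = 212/15.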